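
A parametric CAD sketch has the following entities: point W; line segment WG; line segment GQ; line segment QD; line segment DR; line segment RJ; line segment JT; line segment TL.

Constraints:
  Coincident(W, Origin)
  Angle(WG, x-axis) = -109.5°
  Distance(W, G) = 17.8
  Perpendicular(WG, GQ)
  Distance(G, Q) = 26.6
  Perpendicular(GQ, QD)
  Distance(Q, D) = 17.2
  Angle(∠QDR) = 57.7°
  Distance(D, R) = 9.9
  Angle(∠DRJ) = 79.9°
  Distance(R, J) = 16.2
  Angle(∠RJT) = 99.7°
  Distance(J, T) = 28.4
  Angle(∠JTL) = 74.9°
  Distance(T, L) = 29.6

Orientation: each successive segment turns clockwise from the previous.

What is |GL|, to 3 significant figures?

47.0

W is at the origin; WG runs at -109.5° with length 17.8, so G = (-5.94, -16.8). The perpendicularity gives GQ at right angles to WG, so GQ runs at 160°; with |GQ| = 26.6, Q = (-31.0, -7.90). The perpendicularity gives QD at right angles to GQ, so QD runs at 70.5°; with |QD| = 17.2, D = (-25.3, 8.31). ∠QDR = 57.7° gives DR at -51.8° from the x-axis; with |DR| = 9.9, R = (-19.2, 0.534). ∠DRJ = 79.9° gives RJ at -152° from the x-axis; with |RJ| = 16.2, J = (-33.4, -7.10). ∠RJT = 99.7° gives JT at 128° from the x-axis; with |JT| = 28.4, T = (-50.8, 15.3). ∠JTL = 74.9° gives TL at 22.7° from the x-axis; with |TL| = 29.6, L = (-23.5, 26.8). Then |GL| = |L − G| = 47.0.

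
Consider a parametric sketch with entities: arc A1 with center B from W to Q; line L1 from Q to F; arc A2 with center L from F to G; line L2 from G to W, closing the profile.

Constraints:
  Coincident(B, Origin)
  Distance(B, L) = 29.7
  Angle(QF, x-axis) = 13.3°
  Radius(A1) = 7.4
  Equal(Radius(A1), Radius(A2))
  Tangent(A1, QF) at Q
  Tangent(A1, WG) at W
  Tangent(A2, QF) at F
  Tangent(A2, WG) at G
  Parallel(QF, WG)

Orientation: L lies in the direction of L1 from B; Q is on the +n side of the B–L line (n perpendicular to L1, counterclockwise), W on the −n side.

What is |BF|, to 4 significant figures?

30.61

The slot axis is L1's direction at 13.3°, so u = (cos 13.3°, sin 13.3°) = (0.9732, 0.2300) and n = (−sin 13.3°, cos 13.3°) = (-0.2300, 0.9732). B is at the origin and L lies 29.7 along u from B, so L = 29.7·u = (28.90, 6.832). Tangency of A1 to both parallel lines with radius 7.4 puts Q and W at B ± 7.4·n: Q = (-1.702, 7.202), W = (1.702, -7.202). Equal radii place F and G the same way about L: F = L + 7.4·n = (27.20, 14.03), G = L − 7.4·n = (30.61, -0.3690). Then |BF| = |F − B| = 30.61.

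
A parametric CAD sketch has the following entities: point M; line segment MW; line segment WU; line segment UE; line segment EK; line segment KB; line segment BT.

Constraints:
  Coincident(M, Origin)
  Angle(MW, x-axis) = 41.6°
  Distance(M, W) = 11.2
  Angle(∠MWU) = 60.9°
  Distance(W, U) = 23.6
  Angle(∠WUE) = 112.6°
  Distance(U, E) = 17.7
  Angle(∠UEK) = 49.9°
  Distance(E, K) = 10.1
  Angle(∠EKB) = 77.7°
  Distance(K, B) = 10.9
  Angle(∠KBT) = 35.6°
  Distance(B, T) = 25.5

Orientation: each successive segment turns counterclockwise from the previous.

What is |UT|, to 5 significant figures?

29.667

∠EKB = 77.7° gives KB at 100.50° from the x-axis; with |KB| = 10.9, B = (-17.610, 12.462). ∠KBT = 35.6° gives BT at -115.10° from the x-axis; with |BT| = 25.5, T = (-28.427, -10.630). Then |UT| = |T − U| = 29.667.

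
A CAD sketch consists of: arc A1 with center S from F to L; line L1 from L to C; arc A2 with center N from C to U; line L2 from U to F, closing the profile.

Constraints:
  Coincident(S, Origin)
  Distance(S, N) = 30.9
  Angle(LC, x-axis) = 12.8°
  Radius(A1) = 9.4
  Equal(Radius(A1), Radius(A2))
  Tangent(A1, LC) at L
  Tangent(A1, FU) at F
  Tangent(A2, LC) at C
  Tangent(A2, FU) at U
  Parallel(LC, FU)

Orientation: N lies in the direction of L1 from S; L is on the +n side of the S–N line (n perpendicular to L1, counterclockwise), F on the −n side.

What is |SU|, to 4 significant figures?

32.30

Tangency of A1 to both parallel lines with radius 9.4 puts L and F at S ± 9.4·n: L = (-2.083, 9.166), F = (2.083, -9.166). Equal radii place C and U the same way about N: C = N + 9.4·n = (28.05, 16.01), U = N − 9.4·n = (32.21, -2.321). Then |SU| = |U − S| = 32.30.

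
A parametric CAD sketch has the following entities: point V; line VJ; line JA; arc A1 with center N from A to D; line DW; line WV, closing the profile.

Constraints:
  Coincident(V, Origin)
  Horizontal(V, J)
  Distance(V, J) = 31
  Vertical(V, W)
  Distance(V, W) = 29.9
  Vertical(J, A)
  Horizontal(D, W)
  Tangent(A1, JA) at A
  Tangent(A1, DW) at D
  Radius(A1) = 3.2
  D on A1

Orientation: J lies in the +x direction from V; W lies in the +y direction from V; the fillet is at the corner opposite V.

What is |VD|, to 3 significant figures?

40.8

The virtual corner opposite V is at (31.0, 29.9). Since A1 is tangent to JA there, NA ⟂ JA and since A1 is tangent to DW there, ND ⟂ DW, with radius 3.2, so the center N sits 3.2 in from both sides at N = (27.8, 26.7). That places the tangent points at A = (31.0, 26.7) on JA and D = (27.8, 29.9) on DW. Then |VD| = |D − V| = 40.8.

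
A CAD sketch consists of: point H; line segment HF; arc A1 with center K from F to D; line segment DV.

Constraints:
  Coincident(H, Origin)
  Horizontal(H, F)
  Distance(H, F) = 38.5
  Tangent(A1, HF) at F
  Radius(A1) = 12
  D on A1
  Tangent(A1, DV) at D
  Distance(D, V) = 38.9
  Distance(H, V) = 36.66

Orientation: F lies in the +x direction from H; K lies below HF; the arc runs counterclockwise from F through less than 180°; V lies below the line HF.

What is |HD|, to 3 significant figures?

29.2

Checks: |HF| = 38.50 ✓; |KD| = 12.00 ✓; ∠(KD, DV) = 90.00° ✓; |DV| = 38.90 ✓; |HV| = 36.66 ✓.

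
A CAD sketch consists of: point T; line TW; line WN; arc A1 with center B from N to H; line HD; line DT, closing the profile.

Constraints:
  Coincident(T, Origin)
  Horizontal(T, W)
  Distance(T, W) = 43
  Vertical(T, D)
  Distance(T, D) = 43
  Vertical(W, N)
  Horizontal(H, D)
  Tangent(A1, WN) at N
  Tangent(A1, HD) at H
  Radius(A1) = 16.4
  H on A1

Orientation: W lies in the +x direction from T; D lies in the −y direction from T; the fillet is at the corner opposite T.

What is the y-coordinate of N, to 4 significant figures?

-26.60

T is at the origin; T and W share the same y with |TW| = 43.0 and W on the +x side, so W = (43.00, 0.000). TD is vertical with |TD| = 43.0 and D on the −y side, so D = (0.000, -43.00). The virtual corner opposite T is at (43.00, -43.00). Tangency of A1 to WN means the radius BN is perpendicular to WN and tangency of A1 to HD means the radius BH is perpendicular to HD, with radius 16.4, so the center B sits 16.4 in from both sides at B = (26.60, -26.60). That places the tangent points at N = (43.00, -26.60) on WN and H = (26.60, -43.00) on HD. So N.y = -26.60.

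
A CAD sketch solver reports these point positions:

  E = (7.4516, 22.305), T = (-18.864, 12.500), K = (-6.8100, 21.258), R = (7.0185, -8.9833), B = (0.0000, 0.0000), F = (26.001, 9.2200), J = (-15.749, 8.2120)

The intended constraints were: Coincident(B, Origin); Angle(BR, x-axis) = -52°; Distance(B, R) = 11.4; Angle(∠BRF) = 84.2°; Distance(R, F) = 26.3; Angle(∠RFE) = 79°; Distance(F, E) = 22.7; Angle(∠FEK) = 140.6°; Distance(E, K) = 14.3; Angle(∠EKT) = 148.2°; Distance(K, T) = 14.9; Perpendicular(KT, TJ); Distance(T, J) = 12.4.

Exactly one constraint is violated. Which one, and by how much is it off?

Distance(T, J) = 12.4 — off by 7.10.

B = (0.00, 0.00) ✓; BR at -52.00° ✓; |BR| = 11.40 ✓; ∠BRF = 84.20° ✓; |RF| = 26.30 ✓; ∠RFE = 79.00° ✓; |FE| = 22.70 ✓; ∠FEK = 140.6° ✓; |EK| = 14.30 ✓; ∠EKT = 148.2° ✓; |KT| = 14.90 ✓; ∠(KT, TJ) = 90.00° ✓; |TJ| = 5.300 ✗.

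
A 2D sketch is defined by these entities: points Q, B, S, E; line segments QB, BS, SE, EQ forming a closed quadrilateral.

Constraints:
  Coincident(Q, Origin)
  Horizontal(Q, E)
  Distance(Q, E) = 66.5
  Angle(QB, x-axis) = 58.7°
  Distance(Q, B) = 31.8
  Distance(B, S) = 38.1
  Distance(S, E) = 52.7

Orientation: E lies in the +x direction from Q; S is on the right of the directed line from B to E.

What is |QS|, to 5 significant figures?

18.490

Checks: |BS| = 38.10 ✓; |SE| = 52.70 ✓.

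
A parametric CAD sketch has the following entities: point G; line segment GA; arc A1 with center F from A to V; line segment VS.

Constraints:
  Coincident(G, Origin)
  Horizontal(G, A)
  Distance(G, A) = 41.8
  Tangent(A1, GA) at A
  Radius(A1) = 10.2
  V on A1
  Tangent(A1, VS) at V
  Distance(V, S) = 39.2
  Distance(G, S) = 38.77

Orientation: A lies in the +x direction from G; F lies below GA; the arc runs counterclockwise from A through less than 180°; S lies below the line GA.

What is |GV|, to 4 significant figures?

33.64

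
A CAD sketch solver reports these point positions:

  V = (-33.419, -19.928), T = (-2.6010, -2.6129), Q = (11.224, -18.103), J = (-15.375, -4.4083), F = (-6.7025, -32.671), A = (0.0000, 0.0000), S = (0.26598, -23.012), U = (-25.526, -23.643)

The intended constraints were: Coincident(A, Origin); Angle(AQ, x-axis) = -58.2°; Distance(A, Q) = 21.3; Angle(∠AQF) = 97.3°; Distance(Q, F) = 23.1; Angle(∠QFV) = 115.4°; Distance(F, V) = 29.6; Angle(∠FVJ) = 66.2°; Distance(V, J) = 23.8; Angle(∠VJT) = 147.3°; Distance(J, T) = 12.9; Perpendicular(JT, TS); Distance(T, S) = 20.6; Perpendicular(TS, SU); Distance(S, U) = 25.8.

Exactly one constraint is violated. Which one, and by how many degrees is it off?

Perpendicular(TS, SU) — off by 6.60°.

A = (0.00, 0.00) ✓; AQ at -58.20° ✓; |AQ| = 21.30 ✓; ∠AQF = 97.30° ✓; |QF| = 23.10 ✓; ∠QFV = 115.4° ✓; |FV| = 29.60 ✓; ∠FVJ = 66.20° ✓; |VJ| = 23.80 ✓; ∠VJT = 147.3° ✓; |JT| = 12.90 ✓; ∠(JT, TS) = 90.00° ✓; |TS| = 20.60 ✓; ∠(TS, SU) = 96.60° ✗; |SU| = 25.80 ✓.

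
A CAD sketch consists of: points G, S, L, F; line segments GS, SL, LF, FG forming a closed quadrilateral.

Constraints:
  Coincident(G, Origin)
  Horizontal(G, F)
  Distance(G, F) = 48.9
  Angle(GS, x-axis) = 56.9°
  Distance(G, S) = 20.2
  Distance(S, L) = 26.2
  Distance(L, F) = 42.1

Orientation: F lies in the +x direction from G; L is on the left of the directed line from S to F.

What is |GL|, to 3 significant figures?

46.3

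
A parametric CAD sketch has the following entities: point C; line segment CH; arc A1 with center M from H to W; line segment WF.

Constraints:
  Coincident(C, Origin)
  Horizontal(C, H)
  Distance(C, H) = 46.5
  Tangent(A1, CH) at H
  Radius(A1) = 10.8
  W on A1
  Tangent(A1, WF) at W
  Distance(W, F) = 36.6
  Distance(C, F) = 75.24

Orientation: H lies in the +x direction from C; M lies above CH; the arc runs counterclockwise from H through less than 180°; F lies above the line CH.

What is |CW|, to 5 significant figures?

58.218

Checks: |MW| = 10.80 ✓; ∠(MW, WF) = 90.00° ✓; |WF| = 36.60 ✓; |CF| = 75.24 ✓.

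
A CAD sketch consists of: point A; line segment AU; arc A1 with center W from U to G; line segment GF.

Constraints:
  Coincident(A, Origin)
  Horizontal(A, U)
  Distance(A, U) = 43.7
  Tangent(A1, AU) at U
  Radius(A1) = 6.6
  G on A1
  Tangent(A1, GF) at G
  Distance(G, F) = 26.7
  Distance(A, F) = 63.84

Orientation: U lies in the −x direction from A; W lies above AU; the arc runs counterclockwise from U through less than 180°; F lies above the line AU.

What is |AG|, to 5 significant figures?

40.087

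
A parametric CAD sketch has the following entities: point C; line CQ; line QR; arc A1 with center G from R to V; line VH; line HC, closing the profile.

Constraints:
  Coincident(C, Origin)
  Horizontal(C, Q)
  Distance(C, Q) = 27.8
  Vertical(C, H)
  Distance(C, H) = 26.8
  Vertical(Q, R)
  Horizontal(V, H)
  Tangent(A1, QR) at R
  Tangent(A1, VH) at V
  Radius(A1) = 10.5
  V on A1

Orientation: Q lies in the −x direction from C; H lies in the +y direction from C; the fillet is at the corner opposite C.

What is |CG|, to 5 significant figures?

23.769

C is at the origin; C and Q share the same y with |CQ| = 27.8 and Q on the −x side, so Q = (-27.800, 0.0000). CH is vertical with |CH| = 26.8 and H on the +y side, so H = (0.0000, 26.800). The virtual corner opposite C is at (-27.800, 26.800). A1 meets QR tangentially, so GR is at right angles to QR and since A1 is tangent to VH there, GV ⟂ VH, with radius 10.5, so the center G sits 10.5 in from both sides at G = (-17.300, 16.300). Then |CG| = |G − C| = 23.769.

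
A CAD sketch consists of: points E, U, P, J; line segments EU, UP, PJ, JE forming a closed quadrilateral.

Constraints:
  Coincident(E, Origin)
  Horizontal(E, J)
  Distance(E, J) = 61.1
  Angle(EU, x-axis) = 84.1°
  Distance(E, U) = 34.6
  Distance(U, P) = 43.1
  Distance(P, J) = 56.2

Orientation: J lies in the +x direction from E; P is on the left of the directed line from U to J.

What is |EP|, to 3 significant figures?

67.9

E is at the origin; E and J share the same y with |EJ| = 61.1 and J in +x, so J = (61.1, 0). EU runs at 84.1° with |EU| = 34.6, so U = (3.56, 34.4). P is determined by |UP| = 43.1 and |PJ| = 56.2 together: it lies at the intersection of circle(U, 43.1) and circle(J, 56.2). With |UJ| = 67.1, the foot of the radical line on UJ is 23.8 from U and the perpendicular offset is √(43.1² − 23.8²) = 35.9. Taking the left-of-UJ solution: P = (42.4, 53.0).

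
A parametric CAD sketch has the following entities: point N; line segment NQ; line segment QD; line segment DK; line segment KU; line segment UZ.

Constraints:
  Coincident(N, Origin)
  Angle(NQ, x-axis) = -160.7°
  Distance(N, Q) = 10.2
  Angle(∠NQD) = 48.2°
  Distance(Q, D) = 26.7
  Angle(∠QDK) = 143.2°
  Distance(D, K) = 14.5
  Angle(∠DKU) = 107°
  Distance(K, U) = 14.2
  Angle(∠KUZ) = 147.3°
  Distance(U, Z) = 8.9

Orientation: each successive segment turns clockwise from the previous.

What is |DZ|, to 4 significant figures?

27.47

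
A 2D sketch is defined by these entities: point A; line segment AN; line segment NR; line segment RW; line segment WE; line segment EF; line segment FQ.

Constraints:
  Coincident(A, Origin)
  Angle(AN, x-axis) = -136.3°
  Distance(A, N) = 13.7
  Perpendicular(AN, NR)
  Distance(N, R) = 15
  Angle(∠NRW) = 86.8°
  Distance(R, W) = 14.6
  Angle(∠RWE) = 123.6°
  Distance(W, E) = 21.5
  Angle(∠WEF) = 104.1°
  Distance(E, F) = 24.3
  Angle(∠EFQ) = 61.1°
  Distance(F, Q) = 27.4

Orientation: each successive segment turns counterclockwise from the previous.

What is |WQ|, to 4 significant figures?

16.59

A is at the origin; AN runs at -136.3° with length 13.7, so N = (-9.905, -9.465). AN is perpendicular to NR, so NR runs at -46.30°; with |NR| = 15.0, R = (0.4586, -20.31). ∠NRW = 86.8° gives RW at 46.90° from the x-axis; with |RW| = 14.6, W = (10.43, -9.649). ∠RWE = 123.6° gives WE at 103.3° from the x-axis; with |WE| = 21.5, E = (5.488, 11.27). ∠WEF = 104.1° gives EF at 179.2° from the x-axis; with |EF| = 24.3, F = (-18.81, 11.61). ∠EFQ = 61.1° gives FQ at -61.90° from the x-axis; with |FQ| = 27.4, Q = (-5.904, -12.56). Then |WQ| = |Q − W| = 16.59.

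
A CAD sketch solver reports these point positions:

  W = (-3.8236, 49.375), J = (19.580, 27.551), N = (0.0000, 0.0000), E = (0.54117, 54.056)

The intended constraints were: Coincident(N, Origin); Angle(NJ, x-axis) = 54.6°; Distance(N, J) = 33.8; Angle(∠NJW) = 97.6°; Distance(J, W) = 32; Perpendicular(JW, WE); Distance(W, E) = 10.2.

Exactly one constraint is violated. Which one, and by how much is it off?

Distance(W, E) = 10.2 — off by 3.80.

N = (0.00, 0.00) ✓; NJ at 54.60° ✓; |NJ| = 33.80 ✓; ∠NJW = 97.60° ✓; |JW| = 32.00 ✓; ∠(JW, WE) = 90.00° ✓; |WE| = 6.400 ✗.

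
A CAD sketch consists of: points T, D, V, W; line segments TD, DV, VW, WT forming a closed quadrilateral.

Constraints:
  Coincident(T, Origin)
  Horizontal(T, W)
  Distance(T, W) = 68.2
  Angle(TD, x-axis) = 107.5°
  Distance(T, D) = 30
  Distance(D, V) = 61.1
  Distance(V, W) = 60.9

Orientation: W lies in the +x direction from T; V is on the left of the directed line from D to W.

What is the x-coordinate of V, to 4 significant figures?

45.36

T is at the origin; T and W share the same y with |TW| = 68.2 and W in +x, so W = (68.2, 0). TD runs at 107.5° with |TD| = 30.0, so D = (-9.021, 28.61). V is determined by |DV| = 61.1 and |VW| = 60.9 together: it lies at the intersection of circle(D, 61.1) and circle(W, 60.9). With |DW| = 82.35, the foot of the radical line on DW is 41.32 from D and the perpendicular offset is √(61.1² − 41.32²) = 45.01. Taking the left-of-DW solution: V = (45.36, 56.46).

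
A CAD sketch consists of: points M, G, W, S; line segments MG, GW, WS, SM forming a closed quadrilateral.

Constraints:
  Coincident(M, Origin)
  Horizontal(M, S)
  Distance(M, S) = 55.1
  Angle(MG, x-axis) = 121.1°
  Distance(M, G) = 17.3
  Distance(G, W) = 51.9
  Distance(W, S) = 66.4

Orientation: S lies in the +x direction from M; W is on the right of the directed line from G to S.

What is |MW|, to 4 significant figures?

36.39

Checks: |GW| = 51.90 ✓; |WS| = 66.40 ✓.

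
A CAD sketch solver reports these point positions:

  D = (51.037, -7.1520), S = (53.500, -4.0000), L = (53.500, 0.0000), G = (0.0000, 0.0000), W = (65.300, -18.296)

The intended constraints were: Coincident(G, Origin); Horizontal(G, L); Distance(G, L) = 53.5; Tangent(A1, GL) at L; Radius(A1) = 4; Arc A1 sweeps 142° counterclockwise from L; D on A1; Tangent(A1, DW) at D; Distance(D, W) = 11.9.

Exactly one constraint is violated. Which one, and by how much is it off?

Distance(D, W) = 11.9 — off by 6.20.

G = (0.00, 0.00) ✓; G.y = 0.00, L.y = 0.00 ✓; |GL| = 53.50 ✓; ∠(SL, LG) = 90.00° ✓; |SL| = 4.000 ✓; bearing(S→D) − bearing(S→L) = 142.0° ✓; |SD| = 4.000 ✓; ∠(SD, DW) = 90.00° ✓; |DW| = 18.10 ✗.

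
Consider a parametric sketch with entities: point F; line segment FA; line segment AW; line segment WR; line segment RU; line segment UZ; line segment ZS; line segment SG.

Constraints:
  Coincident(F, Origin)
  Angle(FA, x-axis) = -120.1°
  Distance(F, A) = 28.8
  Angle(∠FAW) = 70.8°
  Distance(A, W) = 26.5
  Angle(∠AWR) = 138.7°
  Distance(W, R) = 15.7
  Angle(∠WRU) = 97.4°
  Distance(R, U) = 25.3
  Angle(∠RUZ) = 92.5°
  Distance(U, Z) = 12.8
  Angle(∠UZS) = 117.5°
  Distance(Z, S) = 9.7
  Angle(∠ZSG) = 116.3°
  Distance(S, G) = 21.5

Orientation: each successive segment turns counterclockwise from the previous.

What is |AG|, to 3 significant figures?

34.5

F is at the origin; FA runs at -120.1° with length 28.8, so A = (-14.4, -24.9). ∠FAW = 70.8° gives AW at -10.9° from the x-axis; with |AW| = 26.5, W = (11.6, -29.9). ∠AWR = 138.7° gives WR at 30.4° from the x-axis; with |WR| = 15.7, R = (25.1, -22.0). ∠WRU = 97.4° gives RU at 113° from the x-axis; with |RU| = 25.3, U = (15.2, 1.31). ∠RUZ = 92.5° gives UZ at -160° from the x-axis; with |UZ| = 12.8, Z = (3.24, -3.18). ∠UZS = 117.5° gives ZS at -97.0° from the x-axis; with |ZS| = 9.7, S = (2.06, -12.8). ∠ZSG = 116.3° gives SG at -33.3° from the x-axis; with |SG| = 21.5, G = (20.0, -24.6). Then |AG| = |G − A| = 34.5.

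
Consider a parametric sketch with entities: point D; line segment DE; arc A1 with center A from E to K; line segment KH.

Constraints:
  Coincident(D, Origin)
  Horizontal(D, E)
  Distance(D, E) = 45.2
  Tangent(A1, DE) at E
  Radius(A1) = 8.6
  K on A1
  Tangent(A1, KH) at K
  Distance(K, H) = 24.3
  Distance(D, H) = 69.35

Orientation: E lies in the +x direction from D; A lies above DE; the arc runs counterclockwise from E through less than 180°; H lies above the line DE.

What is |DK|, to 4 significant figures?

52.95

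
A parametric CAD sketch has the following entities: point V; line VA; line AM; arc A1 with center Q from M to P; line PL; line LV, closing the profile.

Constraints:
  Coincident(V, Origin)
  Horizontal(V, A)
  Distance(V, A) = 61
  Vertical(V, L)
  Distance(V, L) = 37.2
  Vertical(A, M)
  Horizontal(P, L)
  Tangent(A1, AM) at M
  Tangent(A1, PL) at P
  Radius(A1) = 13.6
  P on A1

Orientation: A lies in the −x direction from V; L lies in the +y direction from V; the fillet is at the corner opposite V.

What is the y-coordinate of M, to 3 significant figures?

23.6

V is at the origin; V and A share the same y with |VA| = 61.0 and A on the −x side, so A = (-61.0, 0.00). V and L share the same x with |VL| = 37.2 and L on the +y side, so L = (0.00, 37.2). The virtual corner opposite V is at (-61.0, 37.2). A1 meets AM tangentially, so QM is at right angles to AM and since A1 is tangent to PL there, QP ⟂ PL, with radius 13.6, so the center Q sits 13.6 in from both sides at Q = (-47.4, 23.6). That places the tangent points at M = (-61.0, 23.6) on AM and P = (-47.4, 37.2) on PL. So M.y = 23.6.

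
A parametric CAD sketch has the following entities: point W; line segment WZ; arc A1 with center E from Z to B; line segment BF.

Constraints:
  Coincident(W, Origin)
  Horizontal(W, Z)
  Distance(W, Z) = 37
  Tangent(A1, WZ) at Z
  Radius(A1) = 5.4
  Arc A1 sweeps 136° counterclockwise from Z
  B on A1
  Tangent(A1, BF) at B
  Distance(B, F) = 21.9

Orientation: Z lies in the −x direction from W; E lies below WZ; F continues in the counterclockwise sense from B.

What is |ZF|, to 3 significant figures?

27.3

On A1, Z sits at bearing 90° from E; a 136° counterclockwise sweep puts B at bearing 226°, so B = E + 5.4·(cos 226°, sin 226°) = (-40.8, -9.28). Since A1 is tangent to BF there, EB ⟂ BF, so BF runs along (−sin 226°, cos 226°); with |BF| = 21.9, F = (-25.0, -24.5). Then |ZF| = |F − Z| = 27.3.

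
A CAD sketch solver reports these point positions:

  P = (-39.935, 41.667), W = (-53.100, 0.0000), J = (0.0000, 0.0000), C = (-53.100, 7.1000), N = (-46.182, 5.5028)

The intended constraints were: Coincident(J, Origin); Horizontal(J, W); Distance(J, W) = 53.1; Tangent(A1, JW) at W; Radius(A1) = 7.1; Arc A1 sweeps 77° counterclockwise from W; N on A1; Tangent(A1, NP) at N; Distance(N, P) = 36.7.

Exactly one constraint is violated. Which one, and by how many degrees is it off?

Tangent(A1, NP) at N — off by 3.20°.

J = (0.00, 0.00) ✓; J.y = 0.00, W.y = 0.00 ✓; |JW| = 53.10 ✓; ∠(CW, WJ) = 90.00° ✓; |CW| = 7.100 ✓; bearing(C→N) − bearing(C→W) = 77.00° ✓; |CN| = 7.100 ✓; ∠(CN, NP) = 86.80° ✗; |NP| = 36.70 ✓.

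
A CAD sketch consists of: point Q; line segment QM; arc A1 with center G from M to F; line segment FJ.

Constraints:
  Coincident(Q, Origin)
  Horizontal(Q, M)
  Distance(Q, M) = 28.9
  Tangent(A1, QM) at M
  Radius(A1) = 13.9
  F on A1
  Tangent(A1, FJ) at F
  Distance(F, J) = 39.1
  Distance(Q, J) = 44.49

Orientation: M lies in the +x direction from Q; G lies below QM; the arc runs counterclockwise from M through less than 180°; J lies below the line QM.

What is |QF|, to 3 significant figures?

18.2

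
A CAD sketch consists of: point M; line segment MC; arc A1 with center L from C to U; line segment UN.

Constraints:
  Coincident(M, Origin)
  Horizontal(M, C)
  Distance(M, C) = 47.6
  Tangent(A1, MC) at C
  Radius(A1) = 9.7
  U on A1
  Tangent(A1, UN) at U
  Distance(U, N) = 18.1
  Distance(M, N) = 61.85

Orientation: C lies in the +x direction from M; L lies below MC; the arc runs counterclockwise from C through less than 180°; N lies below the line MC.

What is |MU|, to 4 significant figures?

44.49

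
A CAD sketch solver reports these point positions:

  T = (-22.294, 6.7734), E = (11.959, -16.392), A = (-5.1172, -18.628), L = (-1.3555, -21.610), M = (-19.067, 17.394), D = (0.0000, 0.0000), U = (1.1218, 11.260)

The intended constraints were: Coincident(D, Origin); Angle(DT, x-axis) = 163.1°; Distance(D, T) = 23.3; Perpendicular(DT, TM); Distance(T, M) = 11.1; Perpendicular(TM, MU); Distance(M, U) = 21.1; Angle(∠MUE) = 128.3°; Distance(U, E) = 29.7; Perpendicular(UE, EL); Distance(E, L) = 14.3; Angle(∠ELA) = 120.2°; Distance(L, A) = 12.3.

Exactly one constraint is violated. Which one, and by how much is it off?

Distance(L, A) = 12.3 — off by 7.50.

D = (0.00, 0.00) ✓; DT at 163.1° ✓; |DT| = 23.30 ✓; ∠(DT, TM) = 90.00° ✓; |TM| = 11.10 ✓; ∠(TM, MU) = 90.00° ✓; |MU| = 21.10 ✓; ∠MUE = 128.3° ✓; |UE| = 29.70 ✓; ∠(UE, EL) = 90.00° ✓; |EL| = 14.30 ✓; ∠ELA = 120.2° ✓; |LA| = 4.800 ✗.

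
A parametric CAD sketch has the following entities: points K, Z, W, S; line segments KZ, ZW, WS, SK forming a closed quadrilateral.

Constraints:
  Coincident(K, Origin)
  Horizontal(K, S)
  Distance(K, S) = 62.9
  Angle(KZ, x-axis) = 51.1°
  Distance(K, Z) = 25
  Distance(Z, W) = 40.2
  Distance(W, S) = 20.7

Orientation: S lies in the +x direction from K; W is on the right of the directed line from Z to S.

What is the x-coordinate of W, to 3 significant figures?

44.2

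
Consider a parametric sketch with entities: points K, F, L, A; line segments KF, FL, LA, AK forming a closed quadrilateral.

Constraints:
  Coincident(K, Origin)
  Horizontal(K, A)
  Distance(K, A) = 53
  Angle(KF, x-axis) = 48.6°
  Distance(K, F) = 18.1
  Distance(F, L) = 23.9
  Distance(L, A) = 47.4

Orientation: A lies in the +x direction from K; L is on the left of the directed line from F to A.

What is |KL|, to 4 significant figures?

41.51

K is at the origin; K and A share the same y with |KA| = 53.0 and A in +x, so A = (53.0, 0). KF runs at 48.6° with |KF| = 18.1, so F = (11.97, 13.58). L is determined by |FL| = 23.9 and |LA| = 47.4 together: it lies at the intersection of circle(F, 23.9) and circle(A, 47.4). With |FA| = 43.22, the foot of the radical line on FA is 2.224 from F and the perpendicular offset is √(23.9² − 2.224²) = 23.80. Taking the left-of-FA solution: L = (21.56, 35.47).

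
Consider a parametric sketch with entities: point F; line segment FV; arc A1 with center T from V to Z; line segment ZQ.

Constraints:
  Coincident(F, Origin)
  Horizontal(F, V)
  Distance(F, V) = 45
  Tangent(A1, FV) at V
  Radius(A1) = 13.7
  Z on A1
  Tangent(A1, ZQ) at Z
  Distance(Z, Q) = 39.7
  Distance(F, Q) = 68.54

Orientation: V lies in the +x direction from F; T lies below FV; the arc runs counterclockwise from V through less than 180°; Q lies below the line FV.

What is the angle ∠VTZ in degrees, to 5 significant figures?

102.62°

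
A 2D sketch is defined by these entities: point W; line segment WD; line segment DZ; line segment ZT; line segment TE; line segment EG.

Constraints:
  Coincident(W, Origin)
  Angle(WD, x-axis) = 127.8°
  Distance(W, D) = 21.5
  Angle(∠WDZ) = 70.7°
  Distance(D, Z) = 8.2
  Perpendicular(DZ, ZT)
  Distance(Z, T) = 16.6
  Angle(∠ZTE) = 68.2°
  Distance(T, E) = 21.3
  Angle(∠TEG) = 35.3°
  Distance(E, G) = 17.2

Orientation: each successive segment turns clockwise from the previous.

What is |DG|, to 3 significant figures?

6.95

W is at the origin; WD runs at 127.8° with length 21.5, so D = (-13.2, 17.0). ∠WDZ = 70.7° gives DZ at 18.5° from the x-axis; with |DZ| = 8.2, Z = (-5.40, 19.6). DZ ⟂ ZT, so ZT runs at -71.5°; with |ZT| = 16.6, T = (-0.134, 3.85). ∠ZTE = 68.2° gives TE at 177° from the x-axis; with |TE| = 21.3, E = (-21.4, 5.07). ∠TEG = 35.3° gives EG at 32.0° from the x-axis; with |EG| = 17.2, G = (-6.81, 14.2). Then |DG| = |G − D| = 6.95.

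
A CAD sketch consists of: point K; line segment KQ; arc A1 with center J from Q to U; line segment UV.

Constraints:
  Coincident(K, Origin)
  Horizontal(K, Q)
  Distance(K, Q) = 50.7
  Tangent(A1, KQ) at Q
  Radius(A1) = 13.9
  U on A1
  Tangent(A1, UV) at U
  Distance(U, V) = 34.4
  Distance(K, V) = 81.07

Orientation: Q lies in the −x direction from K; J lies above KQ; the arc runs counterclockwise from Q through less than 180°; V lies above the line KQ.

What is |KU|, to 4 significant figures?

47.32

Checks: |JU| = 13.90 ✓; ∠(JU, UV) = 90.00° ✓; |UV| = 34.40 ✓; |KV| = 81.07 ✓.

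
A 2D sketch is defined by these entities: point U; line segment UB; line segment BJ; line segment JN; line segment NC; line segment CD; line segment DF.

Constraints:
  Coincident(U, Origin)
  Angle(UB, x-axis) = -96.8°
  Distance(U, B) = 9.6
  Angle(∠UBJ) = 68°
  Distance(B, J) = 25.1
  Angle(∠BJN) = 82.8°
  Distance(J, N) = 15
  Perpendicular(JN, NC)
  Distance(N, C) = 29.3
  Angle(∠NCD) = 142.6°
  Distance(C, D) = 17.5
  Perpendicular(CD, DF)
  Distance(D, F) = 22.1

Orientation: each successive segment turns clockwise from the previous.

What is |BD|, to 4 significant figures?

18.34

U is at the origin; UB runs at -96.8° with length 9.6, so B = (-1.137, -9.532). ∠UBJ = 68.0° gives BJ at 151.2° from the x-axis; with |BJ| = 25.1, J = (-23.13, 2.560). ∠BJN = 82.8° gives JN at 54.00° from the x-axis; with |JN| = 15.0, N = (-14.32, 14.69). JN is perpendicular to NC, so NC runs at -36.00°; with |NC| = 29.3, C = (9.389, -2.527). ∠NCD = 142.6° gives CD at -73.40° from the x-axis; with |CD| = 17.5, D = (14.39, -19.30). Then |BD| = |D − B| = 18.34.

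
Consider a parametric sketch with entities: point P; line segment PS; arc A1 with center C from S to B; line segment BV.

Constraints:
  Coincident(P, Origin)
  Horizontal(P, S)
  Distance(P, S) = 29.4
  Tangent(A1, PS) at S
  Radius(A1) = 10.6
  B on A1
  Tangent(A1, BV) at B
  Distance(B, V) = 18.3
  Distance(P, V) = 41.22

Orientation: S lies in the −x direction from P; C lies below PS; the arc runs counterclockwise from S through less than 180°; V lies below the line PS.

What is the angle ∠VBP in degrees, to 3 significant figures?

76.5°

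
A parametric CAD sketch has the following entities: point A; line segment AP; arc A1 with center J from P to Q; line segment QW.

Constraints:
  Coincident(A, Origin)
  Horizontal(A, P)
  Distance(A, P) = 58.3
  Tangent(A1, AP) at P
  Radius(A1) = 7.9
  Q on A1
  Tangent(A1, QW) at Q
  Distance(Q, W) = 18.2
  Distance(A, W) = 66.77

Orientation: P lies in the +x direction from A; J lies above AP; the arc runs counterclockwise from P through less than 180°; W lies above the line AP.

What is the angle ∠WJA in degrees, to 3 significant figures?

105°

A is at the origin; AP is horizontal with |AP| = 58.3 and P on the +x side, so P = (58.3, 0.00). Since A1 is tangent to AP there, JP ⟂ AP, so J = P + (0, 7.9) = (58.3, 7.90). Since JQ ⟂ QW (tangency), |JW| = √(7.9² + 18.2²) = 19.8 regardless of where Q sits on A1. So W lies on both circle(A, 66.77) and circle(J, 19.8); the above-AP intersection is W = (60.8, 27.6). Q is the foot of the tangent from W: Q = (65.9, 10.1).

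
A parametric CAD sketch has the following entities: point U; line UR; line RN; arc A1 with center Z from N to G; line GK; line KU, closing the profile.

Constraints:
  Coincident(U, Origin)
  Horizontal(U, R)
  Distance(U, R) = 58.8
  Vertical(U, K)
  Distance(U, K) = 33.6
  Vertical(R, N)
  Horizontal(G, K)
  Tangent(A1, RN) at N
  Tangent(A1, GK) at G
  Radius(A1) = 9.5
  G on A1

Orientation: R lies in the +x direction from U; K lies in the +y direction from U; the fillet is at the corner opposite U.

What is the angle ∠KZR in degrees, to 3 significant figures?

122°

U is at the origin; UR is horizontal with |UR| = 58.8 and R on the +x side, so R = (58.8, 0.00). U and K share the same x with |UK| = 33.6 and K on the +y side, so K = (0.00, 33.6). The virtual corner opposite U is at (58.8, 33.6). Since A1 is tangent to RN there, ZN ⟂ RN and the tangent condition forces ZG to be normal to GK, with radius 9.5, so the center Z sits 9.5 in from both sides at Z = (49.3, 24.1). Then cos ∠KZR = ZK·ZR / (|ZK||ZR|), giving 122°.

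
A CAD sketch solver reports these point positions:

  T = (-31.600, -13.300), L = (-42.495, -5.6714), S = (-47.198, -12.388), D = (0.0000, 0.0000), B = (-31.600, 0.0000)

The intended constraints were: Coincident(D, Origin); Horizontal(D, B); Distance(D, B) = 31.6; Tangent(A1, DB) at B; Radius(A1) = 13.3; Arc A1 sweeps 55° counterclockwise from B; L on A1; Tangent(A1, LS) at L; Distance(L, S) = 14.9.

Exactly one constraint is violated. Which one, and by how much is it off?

Distance(L, S) = 14.9 — off by 6.70.

D = (0.00, 0.00) ✓; D.y = 0.00, B.y = 0.00 ✓; |DB| = 31.60 ✓; ∠(TB, BD) = 90.00° ✓; |TB| = 13.30 ✓; bearing(T→L) − bearing(T→B) = 55.00° ✓; |TL| = 13.30 ✓; ∠(TL, LS) = 90.00° ✓; |LS| = 8.199 ✗.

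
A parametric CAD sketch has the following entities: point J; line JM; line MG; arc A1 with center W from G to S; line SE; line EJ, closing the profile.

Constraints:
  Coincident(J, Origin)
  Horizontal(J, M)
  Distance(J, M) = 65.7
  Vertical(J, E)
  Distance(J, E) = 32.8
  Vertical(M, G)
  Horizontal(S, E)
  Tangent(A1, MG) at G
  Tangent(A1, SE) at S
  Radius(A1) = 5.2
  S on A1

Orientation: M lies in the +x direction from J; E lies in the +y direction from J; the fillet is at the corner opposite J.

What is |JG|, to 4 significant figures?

71.26

J is at the origin; JM is horizontal with |JM| = 65.7 and M on the +x side, so M = (65.70, 0.000). JE is vertical with |JE| = 32.8 and E on the +y side, so E = (0.000, 32.80). The virtual corner opposite J is at (65.70, 32.80). Tangency of A1 to MG means the radius WG is perpendicular to MG and tangency of A1 to SE means the radius WS is perpendicular to SE, with radius 5.2, so the center W sits 5.2 in from both sides at W = (60.50, 27.60). That places the tangent points at G = (65.70, 27.60) on MG and S = (60.50, 32.80) on SE. Then |JG| = |G − J| = 71.26.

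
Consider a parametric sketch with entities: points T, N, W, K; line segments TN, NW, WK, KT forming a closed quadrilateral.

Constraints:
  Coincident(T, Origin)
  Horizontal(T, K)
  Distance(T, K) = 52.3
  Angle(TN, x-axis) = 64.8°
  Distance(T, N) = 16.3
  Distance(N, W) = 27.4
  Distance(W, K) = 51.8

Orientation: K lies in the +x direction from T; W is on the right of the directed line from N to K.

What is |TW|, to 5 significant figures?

12.350

T is at the origin; T and K share the same y with |TK| = 52.3 and K in +x, so K = (52.3, 0). TN runs at 64.8° with |TN| = 16.3, so N = (6.9402, 14.749). W is determined by |NW| = 27.4 and |WK| = 51.8 together: it lies at the intersection of circle(N, 27.4) and circle(K, 51.8). With |NK| = 47.697, the foot of the radical line on NK is 3.5909 from N and the perpendicular offset is √(27.4² − 3.5909²) = 27.164. Taking the right-of-NK solution: W = (1.9558, -12.194).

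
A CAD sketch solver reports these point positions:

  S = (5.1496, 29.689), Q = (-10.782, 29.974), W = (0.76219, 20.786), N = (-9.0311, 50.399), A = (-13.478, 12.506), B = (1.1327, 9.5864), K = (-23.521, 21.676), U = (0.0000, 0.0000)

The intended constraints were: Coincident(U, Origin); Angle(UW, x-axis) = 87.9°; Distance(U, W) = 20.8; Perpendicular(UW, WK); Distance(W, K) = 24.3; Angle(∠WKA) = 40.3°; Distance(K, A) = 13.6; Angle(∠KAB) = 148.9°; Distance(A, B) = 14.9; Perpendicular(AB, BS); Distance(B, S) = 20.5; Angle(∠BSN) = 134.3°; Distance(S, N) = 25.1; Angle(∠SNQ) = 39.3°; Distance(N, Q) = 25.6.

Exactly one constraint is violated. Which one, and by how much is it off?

Distance(N, Q) = 25.6 — off by 5.10.

U = (0.00, 0.00) ✓; UW at 87.90° ✓; |UW| = 20.80 ✓; ∠(UW, WK) = 90.00° ✓; |WK| = 24.30 ✓; ∠WKA = 40.30° ✓; |KA| = 13.60 ✓; ∠KAB = 148.9° ✓; |AB| = 14.90 ✓; ∠(AB, BS) = 90.00° ✓; |BS| = 20.50 ✓; ∠BSN = 134.3° ✓; |SN| = 25.10 ✓; ∠SNQ = 39.30° ✓; |NQ| = 20.50 ✗.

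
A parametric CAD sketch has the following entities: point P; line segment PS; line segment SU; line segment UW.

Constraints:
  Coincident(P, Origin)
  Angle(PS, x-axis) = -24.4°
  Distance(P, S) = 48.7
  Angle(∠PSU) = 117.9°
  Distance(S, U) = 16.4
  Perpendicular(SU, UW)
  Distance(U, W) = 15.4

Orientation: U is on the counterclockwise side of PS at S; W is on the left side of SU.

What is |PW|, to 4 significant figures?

47.95

P is at the origin; PS runs at -24.4° with length 48.7, so S = 48.7·(cos -24.4°, sin -24.4°) = (44.35, -20.12). ∠PSU = 117.9°, so SU runs at -24.4° + (180° − 117.9°) = 37.70° from the x-axis; with |SU| = 16.4, U = S + 16.4·(cos 37.70°, sin 37.70°) = (57.33, -10.09). SU is perpendicular to UW; with |UW| = 15.4 on the left of SU, W = U + 15.4·(-0.6115, 0.7912) = (47.91, 2.096). Then |PW| = |W − P| = 47.95.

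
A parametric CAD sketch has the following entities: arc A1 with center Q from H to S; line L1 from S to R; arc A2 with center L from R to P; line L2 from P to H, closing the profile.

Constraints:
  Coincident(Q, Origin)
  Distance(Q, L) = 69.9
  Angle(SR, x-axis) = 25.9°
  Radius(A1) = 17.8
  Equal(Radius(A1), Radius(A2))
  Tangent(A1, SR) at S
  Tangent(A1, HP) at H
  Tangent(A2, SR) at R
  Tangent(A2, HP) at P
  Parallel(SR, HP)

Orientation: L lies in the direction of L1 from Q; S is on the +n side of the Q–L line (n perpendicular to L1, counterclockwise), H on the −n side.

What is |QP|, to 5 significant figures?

72.131

The slot axis is L1's direction at 25.9°, so u = (cos 25.9°, sin 25.9°) = (0.89956, 0.43680) and n = (−sin 25.9°, cos 25.9°) = (-0.43680, 0.89956). Q is at the origin and L lies 69.9 along u from Q, so L = 69.9·u = (62.879, 30.532). Tangency of A1 to both parallel lines with radius 17.8 puts S and H at Q ± 17.8·n: S = (-7.7751, 16.012), H = (7.7751, -16.012). Equal radii place R and P the same way about L: R = L + 17.8·n = (55.104, 46.545), P = L − 17.8·n = (70.654, 14.520). Then |QP| = |P − Q| = 72.131.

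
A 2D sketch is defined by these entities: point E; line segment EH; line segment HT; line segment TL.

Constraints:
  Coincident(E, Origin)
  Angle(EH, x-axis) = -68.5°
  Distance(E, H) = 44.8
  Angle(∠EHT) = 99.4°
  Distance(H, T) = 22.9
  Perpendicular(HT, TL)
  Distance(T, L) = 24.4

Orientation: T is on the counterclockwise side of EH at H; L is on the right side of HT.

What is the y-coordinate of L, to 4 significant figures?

-60.74

E is at the origin; EH runs at -68.5° with length 44.8, so H = 44.8·(cos -68.5°, sin -68.5°) = (16.42, -41.68). ∠EHT = 99.4°, so HT runs at -68.5° + (180° − 99.4°) = 12.10° from the x-axis; with |HT| = 22.9, T = H + 22.9·(cos 12.10°, sin 12.10°) = (38.81, -36.88). HT ⟂ TL; with |TL| = 24.4 on the right of HT, L = T + 24.4·(0.2096, -0.9778) = (43.93, -60.74). So L.y = -60.74.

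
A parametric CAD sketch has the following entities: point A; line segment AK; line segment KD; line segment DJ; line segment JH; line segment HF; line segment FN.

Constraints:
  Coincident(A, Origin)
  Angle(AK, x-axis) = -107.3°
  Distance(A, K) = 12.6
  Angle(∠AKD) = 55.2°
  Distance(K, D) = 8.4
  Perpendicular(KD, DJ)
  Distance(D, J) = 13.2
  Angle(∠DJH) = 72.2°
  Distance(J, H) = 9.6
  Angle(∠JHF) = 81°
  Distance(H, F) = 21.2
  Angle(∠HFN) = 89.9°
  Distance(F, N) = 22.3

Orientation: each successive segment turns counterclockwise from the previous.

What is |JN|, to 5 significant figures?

23.469

A is at the origin; AK runs at -107.3° with length 12.6, so K = (-3.7469, -12.030). ∠AKD = 55.2° gives KD at 17.500° from the x-axis; with |KD| = 8.4, D = (4.2643, -9.5041). KD is perpendicular to DJ, so DJ runs at 107.50°; with |DJ| = 13.2, J = (0.29498, 3.0850). ∠DJH = 72.2° gives JH at -144.70° from the x-axis; with |JH| = 9.6, H = (-7.5399, -2.4624). ∠JHF = 81.0° gives HF at -45.700° from the x-axis; with |HF| = 21.2, F = (7.2665, -17.635). ∠HFN = 89.9° gives FN at 44.400° from the x-axis; with |FN| = 22.3, N = (23.199, -2.0326). Then |JN| = |N − J| = 23.469.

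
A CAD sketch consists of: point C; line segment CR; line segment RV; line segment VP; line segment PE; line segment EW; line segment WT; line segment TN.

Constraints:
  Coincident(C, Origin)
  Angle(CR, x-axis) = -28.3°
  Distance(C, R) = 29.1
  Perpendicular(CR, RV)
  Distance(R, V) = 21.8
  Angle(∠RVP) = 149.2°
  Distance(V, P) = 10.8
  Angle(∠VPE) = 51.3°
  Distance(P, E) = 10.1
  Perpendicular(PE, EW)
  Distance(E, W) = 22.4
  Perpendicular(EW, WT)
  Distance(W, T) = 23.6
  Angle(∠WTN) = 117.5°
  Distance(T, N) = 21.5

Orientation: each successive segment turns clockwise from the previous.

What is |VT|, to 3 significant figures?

24.6

C is at the origin; CR runs at -28.3° with length 29.1, so R = (25.6, -13.8). The perpendicularity gives RV at right angles to CR, so RV runs at -118°; with |RV| = 21.8, V = (15.3, -33.0). ∠RVP = 149.2° gives VP at -149° from the x-axis; with |VP| = 10.8, P = (6.02, -38.5). ∠VPE = 51.3° gives PE at 82.2° from the x-axis; with |PE| = 10.1, E = (7.39, -28.5). PE is perpendicular to EW, so EW runs at -7.80°; with |EW| = 22.4, W = (29.6, -31.6). EW is perpendicular to WT, so WT runs at -97.8°; with |WT| = 23.6, T = (26.4, -55.0). Then |VT| = |T − V| = 24.6.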